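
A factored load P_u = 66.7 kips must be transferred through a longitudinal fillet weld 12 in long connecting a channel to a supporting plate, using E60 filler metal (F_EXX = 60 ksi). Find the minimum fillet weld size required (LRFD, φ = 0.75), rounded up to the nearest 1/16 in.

w = 5/16 in

Total weld length L = 12 in.
Required throat t_e = P_u / (φ × 0.6 F_EXX × L) = 66.7 / (0.75 × 0.6 × 60 × 12) = 0.2059 in.
Required leg w = t_e / 0.707 = 0.2912 in → use 5/16 in.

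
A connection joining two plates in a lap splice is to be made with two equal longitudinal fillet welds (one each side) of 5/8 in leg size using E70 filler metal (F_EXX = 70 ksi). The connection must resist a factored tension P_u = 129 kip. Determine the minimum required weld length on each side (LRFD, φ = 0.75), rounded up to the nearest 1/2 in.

Throat t_e = 0.707 × 0.625 = 0.4419 in.
φr_n = 0.75 × 0.6 × 70 × 0.4419 = 13.92 kip/in.
L_req = P_u / φr_n = 129 / 13.92 = 9.268 in total.
Per side: 9.268 / 2 = 4.634 in.
Round up → use L = 5 in on each side.

L = 5 in on each side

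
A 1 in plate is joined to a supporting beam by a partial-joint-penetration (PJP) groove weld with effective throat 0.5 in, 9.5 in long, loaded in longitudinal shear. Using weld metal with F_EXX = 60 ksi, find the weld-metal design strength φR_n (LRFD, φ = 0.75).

Effective throat (given) t_e = 0.5 in.
A_we = 0.5 × 9.5 = 4.75 in².
F_nw = 0.6 F_EXX = 36 ksi.
φR_n = 0.75 × 36 × 4.75 = 128.2 kip.

φR_n ≈ 128 kip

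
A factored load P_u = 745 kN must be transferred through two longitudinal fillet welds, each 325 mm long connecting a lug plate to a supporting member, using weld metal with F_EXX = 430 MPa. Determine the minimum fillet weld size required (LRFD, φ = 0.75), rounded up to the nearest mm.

w = 9 mm

Total weld length L = 650 mm.
Required throat t_e = P_u / (φ × 0.6 F_EXX × L) = 745 / (0.75 × 0.6 × 430 × 650 × 10⁻³) = 5.923 mm.
Required leg w = t_e / 0.707 = 8.378 mm → use 9 mm.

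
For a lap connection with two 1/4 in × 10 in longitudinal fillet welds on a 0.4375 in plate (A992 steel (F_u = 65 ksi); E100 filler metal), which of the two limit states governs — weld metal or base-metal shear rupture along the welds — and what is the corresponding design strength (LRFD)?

E100XX → F_EXX = 100 ksi.
t_e = 0.707 × 0.25 = 0.1767 in; L = 20 in.
Weld metal: φR_n = 0.75 × 0.6 × 100 × 0.1767 × 20 = 159.1 kip.
Base metal (shear rupture): φR_n = 0.75 × 0.6 × 65 × 0.4375 × 20 = 255.9 kip.
Governing: weld metal.

φR_n ≈ 159 kip (weld metal governs)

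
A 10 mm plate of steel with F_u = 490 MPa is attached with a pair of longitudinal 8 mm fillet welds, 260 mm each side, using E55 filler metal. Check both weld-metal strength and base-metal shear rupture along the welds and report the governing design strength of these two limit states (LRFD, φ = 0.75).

φR_n ≈ 728 kN (weld metal governs)

E55XX → F_EXX = 550 MPa.
t_e = 0.707 × 8 = 5.656 mm; L = 520 mm.
Weld metal: φR_n = 0.75 × 0.6 × 550 × 5.656 × 520 × 10⁻³ = 727.9 kN.
Base metal (shear rupture): φR_n = 0.75 × 0.6 × 490 × 10 × 520 × 10⁻³ = 1147 kN.
Governing: weld metal.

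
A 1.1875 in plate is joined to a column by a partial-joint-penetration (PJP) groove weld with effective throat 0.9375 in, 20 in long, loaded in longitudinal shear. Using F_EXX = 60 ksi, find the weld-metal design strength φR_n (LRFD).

φR_n ≈ 506 kip

Effective throat (given) t_e = 0.9375 in.
A_we = 0.9375 × 20 = 18.75 in².
F_nw = 0.6 F_EXX = 36 ksi.
φR_n = 0.75 × 36 × 18.75 = 506.2 kip.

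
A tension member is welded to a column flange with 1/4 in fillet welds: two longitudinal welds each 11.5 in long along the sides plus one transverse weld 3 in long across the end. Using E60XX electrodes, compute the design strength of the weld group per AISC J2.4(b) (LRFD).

φR_n ≈ 124 kips

E60XX → F_EXX = 60 ksi.
t_e = 0.707 × 0.25 = 0.1767 in.
R_nwl = 0.6 × 60 × 0.1767 × 23 = 146.3 kips (longitudinal, 2 welds).
R_nwt = 0.6 × 60 × 0.1767 × 3 = 19.09 kips (transverse, base value).
(i) R_nwl + R_nwt = 165.4 kips; (ii) 0.85 R_nwl + 1.5 R_nwt = 153 kips.
R_n = max = 165.4 kips [governs: (i)]; φR_n = 124.1 kips.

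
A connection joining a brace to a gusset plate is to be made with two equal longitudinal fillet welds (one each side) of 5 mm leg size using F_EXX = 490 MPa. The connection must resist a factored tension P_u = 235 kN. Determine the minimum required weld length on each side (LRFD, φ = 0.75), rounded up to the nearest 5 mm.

Throat t_e = 0.707 × 5 = 3.535 mm.
φr_n = 0.75 × 0.6 × 490 × 3.535 × 10⁻³ = 0.7795 kN/mm.
L_req = P_u / φr_n = 235 / 0.7795 = 301.5 mm total.
Per side: 301.5 / 2 = 150.7 mm.
Round up → use L = 155 mm on each side.

L = 155 mm on each side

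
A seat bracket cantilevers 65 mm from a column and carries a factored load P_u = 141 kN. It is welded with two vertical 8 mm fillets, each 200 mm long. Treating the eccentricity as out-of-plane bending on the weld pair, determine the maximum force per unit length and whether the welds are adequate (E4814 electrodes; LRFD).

E48XX → F_EXX = 480 MPa.
L_w = 2 × 200 = 400 mm; section modulus (unit throat) S = 2 × L²/6 = 13330 mm².
Direct shear f_v = P/L_w = 141×10³/400 = 352.5 N/mm.
Moment M = P × e = 141×10³ × 65 = 9165000 N·mm; bending f_b = M/S = 687.4 N/mm.
f_max = √(f_v² + f_b²) = √(352.5² + 687.4²) = 772.5 N/mm.
φr_n = 0.75 × 0.6 × 480 × (0.707 × 8) = 1222 N/mm → adequate.

f_max ≈ 772 N/mm; adequate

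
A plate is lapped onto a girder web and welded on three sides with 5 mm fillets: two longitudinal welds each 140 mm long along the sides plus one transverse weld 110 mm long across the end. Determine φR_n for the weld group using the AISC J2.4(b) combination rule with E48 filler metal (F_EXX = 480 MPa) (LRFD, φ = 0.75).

φR_n ≈ 308 kN

t_e = 0.707 × 5 = 3.535 mm.
R_nwl = 0.6 × 480 × 3.535 × 280 × 10⁻³ = 285.1 kN (longitudinal, 2 welds).
R_nwt = 0.6 × 480 × 3.535 × 110 × 10⁻³ = 112 kN (transverse, base value).
(i) R_nwl + R_nwt = 397.1 kN; (ii) 0.85 R_nwl + 1.5 R_nwt = 410.3 kN.
R_n = max = 410.3 kN [governs: (ii)]; φR_n = 307.7 kN.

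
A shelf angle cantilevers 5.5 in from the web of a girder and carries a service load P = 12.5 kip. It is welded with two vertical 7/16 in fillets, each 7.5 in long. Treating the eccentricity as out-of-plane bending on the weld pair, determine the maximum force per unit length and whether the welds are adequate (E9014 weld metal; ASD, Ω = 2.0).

E90XX → F_EXX = 90 ksi.
L_w = 2 × 7.5 = 15 in; section modulus (unit throat) S = 2 × L²/6 = 18.75 in².
Direct shear f_v = P/L_w = 12.5/15 = 0.8333 kip/in.
Moment M = P × e = 12.5 × 5.5 = 68.75 kip·in; bending f_b = M/S = 3.667 kip/in.
f_max = √(f_v² + f_b²) = √(0.8333² + 3.667²) = 3.76 kip/in.
r_n/Ω = (1/2.0) × 0.6 × 90 × (0.707 × 0.4375) = 8.351 kip/in → adequate.

f_max ≈ 3.76 kip/in; adequate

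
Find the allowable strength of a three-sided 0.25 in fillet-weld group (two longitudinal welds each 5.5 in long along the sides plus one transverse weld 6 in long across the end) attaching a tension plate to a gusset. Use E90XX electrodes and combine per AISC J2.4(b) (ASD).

R_n/Ω ≈ 87.6 kip

E90XX → F_EXX = 90 ksi.
t_e = 0.707 × 0.25 = 0.1767 in.
R_nwl = 0.6 × 90 × 0.1767 × 11 = 105 kip (longitudinal, 2 welds).
R_nwt = 0.6 × 90 × 0.1767 × 6 = 57.27 kip (transverse, base value).
(i) R_nwl + R_nwt = 162.3 kip; (ii) 0.85 R_nwl + 1.5 R_nwt = 175.1 kip.
R_n = max = 175.1 kip [governs: (ii)]; R_n/Ω = 87.57 kip.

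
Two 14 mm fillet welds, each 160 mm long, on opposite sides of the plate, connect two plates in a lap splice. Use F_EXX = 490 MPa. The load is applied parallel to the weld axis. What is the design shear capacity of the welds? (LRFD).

φR_n ≈ 698 kN

Effective throat t_e = 0.707 × 14 = 9.898 mm.
Total length L = 320 mm; A_we = 9.898 × 320 = 3167 mm².
F_nw = 0.6 F_EXX = 0.6 × 490 = 294 MPa.
φR_n = 0.75 × 294 × 3167 × 10⁻³ = 698.4 kN.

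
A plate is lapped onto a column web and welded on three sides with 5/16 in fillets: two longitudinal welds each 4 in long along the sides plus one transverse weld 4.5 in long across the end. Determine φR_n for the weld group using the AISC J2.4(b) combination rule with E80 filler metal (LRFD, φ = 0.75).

E80XX → F_EXX = 80 ksi.
t_e = 0.707 × 0.3125 = 0.2209 in.
R_nwl = 0.6 × 80 × 0.2209 × 8 = 84.84 kip (longitudinal, 2 welds).
R_nwt = 0.6 × 80 × 0.2209 × 4.5 = 47.72 kip (transverse, base value).
(i) R_nwl + R_nwt = 132.6 kip; (ii) 0.85 R_nwl + 1.5 R_nwt = 143.7 kip.
R_n = max = 143.7 kip [governs: (ii)]; φR_n = 107.8 kip.

φR_n ≈ 108 kip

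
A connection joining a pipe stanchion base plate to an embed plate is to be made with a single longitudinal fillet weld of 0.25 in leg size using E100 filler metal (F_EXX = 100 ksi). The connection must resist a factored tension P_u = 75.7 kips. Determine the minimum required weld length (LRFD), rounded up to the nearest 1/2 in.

L = 10 in

Throat t_e = 0.707 × 0.25 = 0.1767 in.
φr_n = 0.75 × 0.6 × 100 × 0.1767 = 7.954 kips/in.
L_req = P_u / φr_n = 75.7 / 7.954 = 9.518 in total.
Round up → use L = 10 in.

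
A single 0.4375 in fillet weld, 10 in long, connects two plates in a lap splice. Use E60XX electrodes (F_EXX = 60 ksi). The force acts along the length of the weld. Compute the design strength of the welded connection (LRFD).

Effective throat t_e = 0.707 × 0.4375 = 0.3093 in.
Total length L = 10 in; A_we = 0.3093 × 10 = 3.093 in².
F_nw = 0.6 F_EXX = 0.6 × 60 = 36 ksi.
φR_n = 0.75 × 36 × 3.093 = 83.51 kip.

φR_n ≈ 83.5 kip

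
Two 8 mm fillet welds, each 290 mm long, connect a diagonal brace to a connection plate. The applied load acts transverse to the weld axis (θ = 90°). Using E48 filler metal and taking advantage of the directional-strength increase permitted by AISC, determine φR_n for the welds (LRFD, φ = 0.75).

φR_n ≈ 1060 kN

E48XX → F_EXX = 480 MPa.
t_e = 0.707 × 8 = 5.656 mm; A_we = 5.656 × 580 = 3280 mm².
Directional factor: 1.0 + 0.5 sin^1.5(90°) = 1.5.
F_nw = 0.6 × 480 × 1.5 = 432 MPa.
φR_n = 0.75 × 432 × 3280 × 10⁻³ = 1063 kN.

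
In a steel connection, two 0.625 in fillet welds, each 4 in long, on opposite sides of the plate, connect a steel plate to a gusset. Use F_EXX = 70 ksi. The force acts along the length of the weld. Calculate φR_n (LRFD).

Effective throat t_e = 0.707 × 0.625 = 0.4419 in.
Total length L = 8 in; A_we = 0.4419 × 8 = 3.535 in².
F_nw = 0.6 F_EXX = 0.6 × 70 = 42 ksi.
φR_n = 0.75 × 42 × 3.535 = 111.4 kips.

φR_n ≈ 111 kips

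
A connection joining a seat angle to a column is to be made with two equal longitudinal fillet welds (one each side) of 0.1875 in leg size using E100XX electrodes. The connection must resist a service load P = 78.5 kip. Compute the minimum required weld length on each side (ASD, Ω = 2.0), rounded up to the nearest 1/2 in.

L = 10 in on each side

E100XX → F_EXX = 100 ksi.
Throat t_e = 0.707 × 0.1875 = 0.1326 in.
r_n/Ω = (0.6 × 100 × 0.1326) / 2.0 = 3.977 kip/in.
L_req = P / (r_n/Ω) = 78.5 / 3.977 = 19.74 in total.
Per side: 19.74 / 2 = 9.87 in.
Round up → use L = 10 in on each side.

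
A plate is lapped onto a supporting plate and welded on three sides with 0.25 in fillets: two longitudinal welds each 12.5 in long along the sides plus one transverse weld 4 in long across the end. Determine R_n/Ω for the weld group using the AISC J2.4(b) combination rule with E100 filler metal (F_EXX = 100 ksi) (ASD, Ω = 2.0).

R_n/Ω ≈ 154 kips

t_e = 0.707 × 0.25 = 0.1767 in.
R_nwl = 0.6 × 100 × 0.1767 × 25 = 265.1 kips (longitudinal, 2 welds).
R_nwt = 0.6 × 100 × 0.1767 × 4 = 42.42 kips (transverse, base value).
(i) R_nwl + R_nwt = 307.5 kips; (ii) 0.85 R_nwl + 1.5 R_nwt = 289 kips.
R_n = max = 307.5 kips [governs: (i)]; R_n/Ω = 153.8 kips.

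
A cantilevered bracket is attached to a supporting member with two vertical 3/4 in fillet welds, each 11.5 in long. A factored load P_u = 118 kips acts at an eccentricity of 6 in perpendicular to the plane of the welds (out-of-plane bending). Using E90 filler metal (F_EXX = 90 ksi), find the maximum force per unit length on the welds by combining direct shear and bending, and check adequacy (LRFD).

L_w = 2 × 11.5 = 23 in; section modulus (unit throat) S = 2 × L²/6 = 44.08 in².
Direct shear f_v = P/L_w = 118/23 = 5.13 kip/in.
Moment M = P × e = 118 × 6 = 708 kip·in; bending f_b = M/S = 16.06 kip/in.
f_max = √(f_v² + f_b²) = √(5.13² + 16.06²) = 16.86 kip/in.
φr_n = 0.75 × 0.6 × 90 × (0.707 × 0.75) = 21.48 kip/in → adequate.

f_max ≈ 16.9 kip/in; adequate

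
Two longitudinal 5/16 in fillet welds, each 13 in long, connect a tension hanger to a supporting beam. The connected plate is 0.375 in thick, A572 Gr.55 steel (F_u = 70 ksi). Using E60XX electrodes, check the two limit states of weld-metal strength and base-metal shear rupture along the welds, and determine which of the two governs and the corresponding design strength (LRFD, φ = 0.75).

φR_n ≈ 155 kip (weld metal governs)

E60XX → F_EXX = 60 ksi.
t_e = 0.707 × 0.3125 = 0.2209 in; L = 26 in.
Weld metal: φR_n = 0.75 × 0.6 × 60 × 0.2209 × 26 = 155.1 kip.
Base metal (shear rupture): φR_n = 0.75 × 0.6 × 70 × 0.375 × 26 = 307.1 kip.
Governing: weld metal.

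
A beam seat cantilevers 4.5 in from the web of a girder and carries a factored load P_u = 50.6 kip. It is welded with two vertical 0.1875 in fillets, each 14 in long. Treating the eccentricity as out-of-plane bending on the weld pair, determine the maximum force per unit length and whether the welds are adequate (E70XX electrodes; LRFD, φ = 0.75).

f_max ≈ 3.93 kip/in; adequate

E70XX → F_EXX = 70 ksi.
L_w = 2 × 14 = 28 in; section modulus (unit throat) S = 2 × L²/6 = 65.33 in².
Direct shear f_v = P/L_w = 50.6/28 = 1.807 kip/in.
Moment M = P × e = 50.6 × 4.5 = 227.7 kip·in; bending f_b = M/S = 3.485 kip/in.
f_max = √(f_v² + f_b²) = √(1.807² + 3.485²) = 3.926 kip/in.
φr_n = 0.75 × 0.6 × 70 × (0.707 × 0.1875) = 4.176 kip/in → adequate.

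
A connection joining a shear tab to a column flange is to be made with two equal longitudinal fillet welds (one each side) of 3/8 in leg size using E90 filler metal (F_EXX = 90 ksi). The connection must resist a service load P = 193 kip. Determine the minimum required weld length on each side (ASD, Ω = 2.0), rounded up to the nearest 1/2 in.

Throat t_e = 0.707 × 0.375 = 0.2651 in.
r_n/Ω = (0.6 × 90 × 0.2651) / 2.0 = 7.158 kip/in.
L_req = P / (r_n/Ω) = 193 / 7.158 = 26.96 in total.
Per side: 26.96 / 2 = 13.48 in.
Round up → use L = 13.5 in on each side.

L = 13.5 in on each side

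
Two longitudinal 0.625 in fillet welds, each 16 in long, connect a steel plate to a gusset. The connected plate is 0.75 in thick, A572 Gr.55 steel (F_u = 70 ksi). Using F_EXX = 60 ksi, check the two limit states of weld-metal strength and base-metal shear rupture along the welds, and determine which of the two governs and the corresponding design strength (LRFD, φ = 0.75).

t_e = 0.707 × 0.625 = 0.4419 in; L = 32 in.
Weld metal: φR_n = 0.75 × 0.6 × 60 × 0.4419 × 32 = 381.8 kip.
Base metal (shear rupture): φR_n = 0.75 × 0.6 × 70 × 0.75 × 32 = 756 kip.
Governing: weld metal.

φR_n ≈ 382 kip (weld metal governs)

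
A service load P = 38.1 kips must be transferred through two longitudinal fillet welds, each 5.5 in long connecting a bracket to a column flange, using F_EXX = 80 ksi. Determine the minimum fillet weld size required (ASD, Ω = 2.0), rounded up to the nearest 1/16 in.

w = 1/4 in

Total weld length L = 11 in.
Required throat t_e = P × Ω / (0.6 F_EXX × L) = 38.1 × 2.0 / (0.6 × 80 × 11) = 0.1443 in.
Required leg w = t_e / 0.707 = 0.2041 in → use 1/4 in.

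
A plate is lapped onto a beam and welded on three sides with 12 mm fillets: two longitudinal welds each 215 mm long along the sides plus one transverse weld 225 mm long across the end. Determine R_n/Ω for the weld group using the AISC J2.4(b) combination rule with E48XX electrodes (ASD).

R_n/Ω ≈ 859 kN

E48XX → F_EXX = 480 MPa.
t_e = 0.707 × 12 = 8.484 mm.
R_nwl = 0.6 × 480 × 8.484 × 430 × 10⁻³ = 1051 kN (longitudinal, 2 welds).
R_nwt = 0.6 × 480 × 8.484 × 225 × 10⁻³ = 549.8 kN (transverse, base value).
(i) R_nwl + R_nwt = 1600 kN; (ii) 0.85 R_nwl + 1.5 R_nwt = 1718 kN.
R_n = max = 1718 kN [governs: (ii)]; R_n/Ω = 858.9 kN.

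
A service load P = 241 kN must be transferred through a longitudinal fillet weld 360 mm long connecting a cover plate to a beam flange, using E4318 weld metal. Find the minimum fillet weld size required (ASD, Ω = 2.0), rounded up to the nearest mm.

w = 8 mm

E43XX → F_EXX = 430 MPa.
Total weld length L = 360 mm.
Required throat t_e = P × Ω / (0.6 F_EXX × L) = 241 × 2.0 / (0.6 × 430 × 360 × 10⁻³) = 5.189 mm.
Required leg w = t_e / 0.707 = 7.34 mm → use 8 mm.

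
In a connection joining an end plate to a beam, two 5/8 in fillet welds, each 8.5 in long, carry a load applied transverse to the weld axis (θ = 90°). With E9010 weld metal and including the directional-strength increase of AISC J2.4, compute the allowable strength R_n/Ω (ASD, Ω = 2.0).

E90XX → F_EXX = 90 ksi.
t_e = 0.707 × 0.625 = 0.4419 in; A_we = 0.4419 × 17 = 7.512 in².
Directional factor: 1.0 + 0.5 sin^1.5(90°) = 1.5.
F_nw = 0.6 × 90 × 1.5 = 81 ksi.
R_n/Ω = (81 × 7.512) / 2.0 = 304.2 kips.

R_n/Ω ≈ 304 kips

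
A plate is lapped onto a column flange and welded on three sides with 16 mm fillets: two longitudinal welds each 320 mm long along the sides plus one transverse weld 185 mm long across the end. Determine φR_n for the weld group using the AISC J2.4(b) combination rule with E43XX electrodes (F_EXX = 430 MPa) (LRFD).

t_e = 0.707 × 16 = 11.31 mm.
R_nwl = 0.6 × 430 × 11.31 × 640 × 10⁻³ = 1868 kN (longitudinal, 2 welds).
R_nwt = 0.6 × 430 × 11.31 × 185 × 10⁻³ = 539.9 kN (transverse, base value).
(i) R_nwl + R_nwt = 2408 kN; (ii) 0.85 R_nwl + 1.5 R_nwt = 2398 kN.
R_n = max = 2408 kN [governs: (i)]; φR_n = 1806 kN.

φR_n ≈ 1810 kN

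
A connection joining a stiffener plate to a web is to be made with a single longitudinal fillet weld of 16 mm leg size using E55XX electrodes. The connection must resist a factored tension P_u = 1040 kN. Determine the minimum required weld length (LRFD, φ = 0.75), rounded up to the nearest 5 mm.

L = 375 mm

E55XX → F_EXX = 550 MPa.
Throat t_e = 0.707 × 16 = 11.31 mm.
φr_n = 0.75 × 0.6 × 550 × 11.31 × 10⁻³ = 2.8 kN/mm.
L_req = P_u / φr_n = 1040 / 2.8 = 371.5 mm total.
Round up → use L = 375 mm.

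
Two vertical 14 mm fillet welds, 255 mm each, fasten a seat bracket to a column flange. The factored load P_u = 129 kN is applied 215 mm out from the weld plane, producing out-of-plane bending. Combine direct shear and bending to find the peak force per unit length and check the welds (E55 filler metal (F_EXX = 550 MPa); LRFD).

f_max ≈ 1300 N/mm; adequate

L_w = 2 × 255 = 510 mm; section modulus (unit throat) S = 2 × L²/6 = 21680 mm².
Direct shear f_v = P/L_w = 129×10³/510 = 252.9 N/mm.
Moment M = P × e = 129×10³ × 215 = 27735000 N·mm; bending f_b = M/S = 1280 N/mm.
f_max = √(f_v² + f_b²) = √(252.9² + 1280²) = 1304 N/mm.
φr_n = 0.75 × 0.6 × 550 × (0.707 × 14) = 2450 N/mm → adequate.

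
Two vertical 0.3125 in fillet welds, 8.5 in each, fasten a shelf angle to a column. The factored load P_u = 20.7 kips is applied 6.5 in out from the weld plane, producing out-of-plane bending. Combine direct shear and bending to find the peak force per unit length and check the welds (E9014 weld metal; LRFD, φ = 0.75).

f_max ≈ 5.72 kip/in; adequate

E90XX → F_EXX = 90 ksi.
L_w = 2 × 8.5 = 17 in; section modulus (unit throat) S = 2 × L²/6 = 24.08 in².
Direct shear f_v = P/L_w = 20.7/17 = 1.218 kip/in.
Moment M = P × e = 20.7 × 6.5 = 134.55 kip·in; bending f_b = M/S = 5.587 kip/in.
f_max = √(f_v² + f_b²) = √(1.218² + 5.587²) = 5.718 kip/in.
φr_n = 0.75 × 0.6 × 90 × (0.707 × 0.3125) = 8.948 kip/in → adequate.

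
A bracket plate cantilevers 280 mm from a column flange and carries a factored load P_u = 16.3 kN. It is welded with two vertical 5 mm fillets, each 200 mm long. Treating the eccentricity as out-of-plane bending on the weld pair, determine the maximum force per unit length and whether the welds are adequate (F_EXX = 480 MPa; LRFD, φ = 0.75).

f_max ≈ 345 N/mm; adequate

L_w = 2 × 200 = 400 mm; section modulus (unit throat) S = 2 × L²/6 = 13330 mm².
Direct shear f_v = P/L_w = 16.3×10³/400 = 40.75 N/mm.
Moment M = P × e = 16.3×10³ × 280 = 4564000 N·mm; bending f_b = M/S = 342.3 N/mm.
f_max = √(f_v² + f_b²) = √(40.75² + 342.3²) = 344.7 N/mm.
φr_n = 0.75 × 0.6 × 480 × (0.707 × 5) = 763.6 N/mm → adequate.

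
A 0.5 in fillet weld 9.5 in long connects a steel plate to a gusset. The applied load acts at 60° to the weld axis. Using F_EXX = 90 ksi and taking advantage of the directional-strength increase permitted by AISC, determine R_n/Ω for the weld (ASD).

t_e = 0.707 × 0.5 = 0.3535 in; A_we = 0.3535 × 9.5 = 3.358 in².
Directional factor: 1.0 + 0.5 sin^1.5(60°) = 1.403.
F_nw = 0.6 × 90 × 1.403 = 75.76 ksi.
R_n/Ω = (75.76 × 3.358) / 2.0 = 127.2 kip.

R_n/Ω ≈ 127 kip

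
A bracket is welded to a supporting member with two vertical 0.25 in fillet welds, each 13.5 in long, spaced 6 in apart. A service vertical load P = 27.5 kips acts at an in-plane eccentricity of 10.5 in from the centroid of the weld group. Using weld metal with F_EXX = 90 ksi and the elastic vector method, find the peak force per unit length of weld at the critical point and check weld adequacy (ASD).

Total weld length L_w = 27 in. Treat welds as unit-width lines.
Polar moment about centroid: J = 2[d³/12 + d(b/2)²] = 2[13.5³/12 + 13.5×3²] = 653.1 in³.
Direct shear f_v = P/L_w = 27.5 / 27 = 1.019 kip/in (vertical).
Torsion M = P·e = 27.5 × 10.5 = 288.75 kip·in.
Critical point at (x, y) = (3, 6.75) from centroid. f_tx = M·y/J = 2.984 kip/in; f_ty = M·x/J = 1.326 kip/in.
Resultant f_max = √[f_tx² + (f_v + f_ty)²] = √[2.984² + (1.019 + 1.326)²] = 3.796 kip/in.
Capacity per unit length: r_n/Ω = (1/2.0) × 0.6 × 90 × (0.707 × 0.25) = 4.772 kip/in.
3.796 ≤ 4.772 → adequate.

f_max ≈ 3.8 kip/in; adequate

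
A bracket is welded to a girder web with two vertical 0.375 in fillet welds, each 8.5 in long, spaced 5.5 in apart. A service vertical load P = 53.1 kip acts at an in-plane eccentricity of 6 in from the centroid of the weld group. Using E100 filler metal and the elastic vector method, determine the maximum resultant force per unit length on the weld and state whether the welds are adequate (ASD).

f_max ≈ 9.07 kip/in; NOT adequate

E100XX → F_EXX = 100 ksi.
Total weld length L_w = 17 in. Treat welds as unit-width lines.
Polar moment about centroid: J = 2[d³/12 + d(b/2)²] = 2[8.5³/12 + 8.5×2.75²] = 230.9 in³.
Direct shear f_v = P/L_w = 53.1 / 17 = 3.124 kip/in (vertical).
Torsion M = P·e = 53.1 × 6 = 318.6 kip·in.
Critical point at (x, y) = (2.75, 4.25) from centroid. f_tx = M·y/J = 5.864 kip/in; f_ty = M·x/J = 3.794 kip/in.
Resultant f_max = √[f_tx² + (f_v + f_ty)²] = √[5.864² + (3.124 + 3.794)²] = 9.069 kip/in.
Capacity per unit length: r_n/Ω = (1/2.0) × 0.6 × 100 × (0.707 × 0.375) = 7.954 kip/in.
9.069 > 7.954 → NOT adequate.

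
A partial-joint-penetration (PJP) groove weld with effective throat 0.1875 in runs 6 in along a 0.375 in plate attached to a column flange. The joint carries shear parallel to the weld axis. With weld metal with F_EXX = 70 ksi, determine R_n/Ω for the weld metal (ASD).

R_n/Ω ≈ 23.6 kip

Effective throat (given) t_e = 0.1875 in.
A_we = 0.1875 × 6 = 1.125 in².
F_nw = 0.6 F_EXX = 42 ksi.
R_n/Ω = (42 × 1.125) / 2.0 = 23.62 kip.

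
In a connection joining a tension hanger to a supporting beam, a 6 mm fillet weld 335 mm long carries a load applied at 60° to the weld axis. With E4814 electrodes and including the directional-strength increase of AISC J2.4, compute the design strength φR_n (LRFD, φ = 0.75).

φR_n ≈ 431 kN

E48XX → F_EXX = 480 MPa.
t_e = 0.707 × 6 = 4.242 mm; A_we = 4.242 × 335 = 1421 mm².
Directional factor: 1.0 + 0.5 sin^1.5(60°) = 1.403.
F_nw = 0.6 × 480 × 1.403 = 404.1 MPa.
φR_n = 0.75 × 404.1 × 1421 × 10⁻³ = 430.6 kN.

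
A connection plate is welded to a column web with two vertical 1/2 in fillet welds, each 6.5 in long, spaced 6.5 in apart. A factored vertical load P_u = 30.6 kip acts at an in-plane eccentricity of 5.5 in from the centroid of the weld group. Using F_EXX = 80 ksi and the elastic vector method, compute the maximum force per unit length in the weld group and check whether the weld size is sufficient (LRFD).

Total weld length L_w = 13 in. Treat welds as unit-width lines.
Polar moment about centroid: J = 2[d³/12 + d(b/2)²] = 2[6.5³/12 + 6.5×3.25²] = 183.1 in³.
Direct shear f_v = P/L_w = 30.6 / 13 = 2.354 kip/in (vertical).
Torsion M = P·e = 30.6 × 5.5 = 168.3 kip·in.
Critical point at (x, y) = (3.25, 3.25) from centroid. f_tx = M·y/J = 2.988 kip/in; f_ty = M·x/J = 2.988 kip/in.
Resultant f_max = √[f_tx² + (f_v + f_ty)²] = √[2.988² + (2.354 + 2.988)²] = 6.12 kip/in.
Capacity per unit length: φr_n = 0.75 × 0.6 × 80 × (0.707 × 0.5) = 12.73 kip/in.
6.12 ≤ 12.73 → adequate.

f_max ≈ 6.12 kip/in; adequate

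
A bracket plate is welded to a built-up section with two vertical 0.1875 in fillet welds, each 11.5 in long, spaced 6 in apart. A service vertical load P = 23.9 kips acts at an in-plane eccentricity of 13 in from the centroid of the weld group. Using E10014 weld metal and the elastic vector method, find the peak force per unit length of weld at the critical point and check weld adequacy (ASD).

E100XX → F_EXX = 100 ksi.
Total weld length L_w = 23 in. Treat welds as unit-width lines.
Polar moment about centroid: J = 2[d³/12 + d(b/2)²] = 2[11.5³/12 + 11.5×3²] = 460.5 in³.
Direct shear f_v = P/L_w = 23.9 / 23 = 1.039 kip/in (vertical).
Torsion M = P·e = 23.9 × 13 = 310.7 kip·in.
Critical point at (x, y) = (3, 5.75) from centroid. f_tx = M·y/J = 3.88 kip/in; f_ty = M·x/J = 2.024 kip/in.
Resultant f_max = √[f_tx² + (f_v + f_ty)²] = √[3.88² + (1.039 + 2.024)²] = 4.943 kip/in.
Capacity per unit length: r_n/Ω = (1/2.0) × 0.6 × 100 × (0.707 × 0.1875) = 3.977 kip/in.
4.943 > 3.977 → NOT adequate.

f_max ≈ 4.94 kip/in; NOT adequate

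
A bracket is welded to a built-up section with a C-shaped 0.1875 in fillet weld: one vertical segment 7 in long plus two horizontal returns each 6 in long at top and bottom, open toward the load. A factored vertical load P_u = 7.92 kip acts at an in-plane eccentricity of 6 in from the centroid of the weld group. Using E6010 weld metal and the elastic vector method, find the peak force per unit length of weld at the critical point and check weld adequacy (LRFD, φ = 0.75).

E60XX → F_EXX = 60 ksi.
Total weld length L_w = 19 in. Treat welds as unit-width lines.
Centroid: x̄ = 2×6×3 / 19 = 1.895 in from the vertical weld.
Polar moment about centroid: J = I_x + I_y = [7³/12 + 2×6×3.5²] + [7×1.895² + 2(6³/12 + 6×1.105²)] = 251.4 in³.
Direct shear f_v = P/L_w = 7.92 / 19 = 0.4168 kip/in (vertical).
Torsion M = P·e = 7.92 × 6 = 47.52 kip·in.
Critical point at (x, y) = (4.105, 3.5) from centroid. f_tx = M·y/J = 0.6616 kip/in; f_ty = M·x/J = 0.7761 kip/in.
Resultant f_max = √[f_tx² + (f_v + f_ty)²] = √[0.6616² + (0.4168 + 0.7761)²] = 1.364 kip/in.
Capacity per unit length: φr_n = 0.75 × 0.6 × 60 × (0.707 × 0.1875) = 3.579 kip/in.
1.364 ≤ 3.579 → adequate.

f_max ≈ 1.36 kip/in; adequate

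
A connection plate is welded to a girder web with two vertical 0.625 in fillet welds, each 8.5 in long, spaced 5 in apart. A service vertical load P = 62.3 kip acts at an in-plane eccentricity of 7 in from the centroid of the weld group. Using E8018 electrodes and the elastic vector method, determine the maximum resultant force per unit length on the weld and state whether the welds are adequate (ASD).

E80XX → F_EXX = 80 ksi.
Total weld length L_w = 17 in. Treat welds as unit-width lines.
Polar moment about centroid: J = 2[d³/12 + d(b/2)²] = 2[8.5³/12 + 8.5×2.5²] = 208.6 in³.
Direct shear f_v = P/L_w = 62.3 / 17 = 3.665 kip/in (vertical).
Torsion M = P·e = 62.3 × 7 = 436.1 kip·in.
Critical point at (x, y) = (2.5, 4.25) from centroid. f_tx = M·y/J = 8.885 kip/in; f_ty = M·x/J = 5.226 kip/in.
Resultant f_max = √[f_tx² + (f_v + f_ty)²] = √[8.885² + (3.665 + 5.226)²] = 12.57 kip/in.
Capacity per unit length: r_n/Ω = (1/2.0) × 0.6 × 80 × (0.707 × 0.625) = 10.6 kip/in.
12.57 > 10.6 → NOT adequate.

f_max ≈ 12.6 kip/in; NOT adequate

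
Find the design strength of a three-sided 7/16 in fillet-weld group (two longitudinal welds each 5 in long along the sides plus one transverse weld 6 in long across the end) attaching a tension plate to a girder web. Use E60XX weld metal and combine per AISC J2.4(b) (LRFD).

E60XX → F_EXX = 60 ksi.
t_e = 0.707 × 0.4375 = 0.3093 in.
R_nwl = 0.6 × 60 × 0.3093 × 10 = 111.4 kips (longitudinal, 2 welds).
R_nwt = 0.6 × 60 × 0.3093 × 6 = 66.81 kips (transverse, base value).
(i) R_nwl + R_nwt = 178.2 kips; (ii) 0.85 R_nwl + 1.5 R_nwt = 194.9 kips.
R_n = max = 194.9 kips [governs: (ii)]; φR_n = 146.2 kips.

φR_n ≈ 146 kips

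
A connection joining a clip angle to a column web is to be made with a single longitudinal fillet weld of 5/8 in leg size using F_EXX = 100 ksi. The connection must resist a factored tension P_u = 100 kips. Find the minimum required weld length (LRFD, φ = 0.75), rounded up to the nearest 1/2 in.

Throat t_e = 0.707 × 0.625 = 0.4419 in.
φr_n = 0.75 × 0.6 × 100 × 0.4419 = 19.88 kips/in.
L_req = P_u / φr_n = 100 / 19.88 = 5.029 in total.
Round up → use L = 5.5 in.

L = 5.5 in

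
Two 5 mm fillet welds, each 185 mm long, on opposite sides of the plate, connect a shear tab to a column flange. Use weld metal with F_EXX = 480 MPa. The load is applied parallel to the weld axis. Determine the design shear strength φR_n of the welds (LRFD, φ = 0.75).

Effective throat t_e = 0.707 × 5 = 3.535 mm.
Total length L = 370 mm; A_we = 3.535 × 370 = 1308 mm².
F_nw = 0.6 F_EXX = 0.6 × 480 = 288 MPa.
φR_n = 0.75 × 288 × 1308 × 10⁻³ = 282.5 kN.

φR_n ≈ 283 kN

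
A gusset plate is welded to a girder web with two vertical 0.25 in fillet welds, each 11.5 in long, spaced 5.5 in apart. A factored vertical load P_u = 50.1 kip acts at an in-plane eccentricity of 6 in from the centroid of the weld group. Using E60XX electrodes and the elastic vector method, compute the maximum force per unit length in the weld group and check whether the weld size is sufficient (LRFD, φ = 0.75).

E60XX → F_EXX = 60 ksi.
Total weld length L_w = 23 in. Treat welds as unit-width lines.
Polar moment about centroid: J = 2[d³/12 + d(b/2)²] = 2[11.5³/12 + 11.5×2.75²] = 427.4 in³.
Direct shear f_v = P/L_w = 50.1 / 23 = 2.178 kip/in (vertical).
Torsion M = P·e = 50.1 × 6 = 300.6 kip·in.
Critical point at (x, y) = (2.75, 5.75) from centroid. f_tx = M·y/J = 4.044 kip/in; f_ty = M·x/J = 1.934 kip/in.
Resultant f_max = √[f_tx² + (f_v + f_ty)²] = √[4.044² + (2.178 + 1.934)²] = 5.768 kip/in.
Capacity per unit length: φr_n = 0.75 × 0.6 × 60 × (0.707 × 0.25) = 4.772 kip/in.
5.768 > 4.772 → NOT adequate.

f_max ≈ 5.77 kip/in; NOT adequate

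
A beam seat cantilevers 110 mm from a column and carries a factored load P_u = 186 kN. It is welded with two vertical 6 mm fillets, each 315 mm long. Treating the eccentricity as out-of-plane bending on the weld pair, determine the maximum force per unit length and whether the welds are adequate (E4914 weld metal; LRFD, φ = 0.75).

f_max ≈ 685 N/mm; adequate

E49XX → F_EXX = 490 MPa.
L_w = 2 × 315 = 630 mm; section modulus (unit throat) S = 2 × L²/6 = 33080 mm².
Direct shear f_v = P/L_w = 186×10³/630 = 295.2 N/mm.
Moment M = P × e = 186×10³ × 110 = 20460000 N·mm; bending f_b = M/S = 618.6 N/mm.
f_max = √(f_v² + f_b²) = √(295.2² + 618.6²) = 685.4 N/mm.
φr_n = 0.75 × 0.6 × 490 × (0.707 × 6) = 935.4 N/mm → adequate.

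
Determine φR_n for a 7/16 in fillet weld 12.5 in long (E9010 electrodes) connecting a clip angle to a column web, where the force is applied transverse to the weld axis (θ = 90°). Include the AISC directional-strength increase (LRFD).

E90XX → F_EXX = 90 ksi.
t_e = 0.707 × 0.4375 = 0.3093 in; A_we = 0.3093 × 12.5 = 3.866 in².
Directional factor: 1.0 + 0.5 sin^1.5(90°) = 1.5.
F_nw = 0.6 × 90 × 1.5 = 81 ksi.
φR_n = 0.75 × 81 × 3.866 = 234.9 kip.

φR_n ≈ 235 kip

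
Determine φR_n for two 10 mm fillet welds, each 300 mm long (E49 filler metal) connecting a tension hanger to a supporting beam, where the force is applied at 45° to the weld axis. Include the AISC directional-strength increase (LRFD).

E49XX → F_EXX = 490 MPa.
t_e = 0.707 × 10 = 7.07 mm; A_we = 7.07 × 600 = 4242 mm².
Directional factor: 1.0 + 0.5 sin^1.5(45°) = 1.297.
F_nw = 0.6 × 490 × 1.297 = 381.4 MPa.
φR_n = 0.75 × 381.4 × 4242 × 10⁻³ = 1213 kN.

φR_n ≈ 1210 kN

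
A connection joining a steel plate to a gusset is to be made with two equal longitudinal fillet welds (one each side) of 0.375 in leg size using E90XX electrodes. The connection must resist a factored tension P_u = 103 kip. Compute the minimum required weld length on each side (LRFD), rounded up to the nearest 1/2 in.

L = 5 in on each side

E90XX → F_EXX = 90 ksi.
Throat t_e = 0.707 × 0.375 = 0.2651 in.
φr_n = 0.75 × 0.6 × 90 × 0.2651 = 10.74 kip/in.
L_req = P_u / φr_n = 103 / 10.74 = 9.592 in total.
Per side: 9.592 / 2 = 4.796 in.
Round up → use L = 5 in on each side.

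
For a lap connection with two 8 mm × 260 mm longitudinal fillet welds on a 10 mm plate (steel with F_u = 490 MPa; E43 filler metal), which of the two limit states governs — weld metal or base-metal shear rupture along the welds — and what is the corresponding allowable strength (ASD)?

E43XX → F_EXX = 430 MPa.
t_e = 0.707 × 8 = 5.656 mm; L = 520 mm.
Weld metal: R_n/Ω = (1/2.0) × 0.6 × 430 × 5.656 × 520 × 10⁻³ = 379.4 kN.
Base metal (shear rupture): R_n/Ω = (1/2.0) × 0.6 × 490 × 10 × 520 × 10⁻³ = 764.4 kN.
Governing: weld metal.

R_n/Ω ≈ 379 kN (weld metal governs)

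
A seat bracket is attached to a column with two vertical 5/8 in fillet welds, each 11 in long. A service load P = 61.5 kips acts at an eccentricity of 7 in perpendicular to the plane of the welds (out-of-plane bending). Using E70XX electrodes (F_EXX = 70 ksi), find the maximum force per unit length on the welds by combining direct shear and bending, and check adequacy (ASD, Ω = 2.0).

L_w = 2 × 11 = 22 in; section modulus (unit throat) S = 2 × L²/6 = 40.33 in².
Direct shear f_v = P/L_w = 61.5/22 = 2.795 kip/in.
Moment M = P × e = 61.5 × 7 = 430.5 kip·in; bending f_b = M/S = 10.67 kip/in.
f_max = √(f_v² + f_b²) = √(2.795² + 10.67²) = 11.03 kip/in.
r_n/Ω = (1/2.0) × 0.6 × 70 × (0.707 × 0.625) = 9.279 kip/in → NOT adequate.

f_max ≈ 11 kip/in; NOT adequate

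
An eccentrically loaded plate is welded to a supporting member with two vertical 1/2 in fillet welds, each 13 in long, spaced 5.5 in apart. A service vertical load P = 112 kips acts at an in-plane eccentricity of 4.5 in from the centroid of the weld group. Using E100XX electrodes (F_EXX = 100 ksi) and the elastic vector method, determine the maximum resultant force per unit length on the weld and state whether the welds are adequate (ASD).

Total weld length L_w = 26 in. Treat welds as unit-width lines.
Polar moment about centroid: J = 2[d³/12 + d(b/2)²] = 2[13³/12 + 13×2.75²] = 562.8 in³.
Direct shear f_v = P/L_w = 112 / 26 = 4.308 kip/in (vertical).
Torsion M = P·e = 112 × 4.5 = 504 kip·in.
Critical point at (x, y) = (2.75, 6.5) from centroid. f_tx = M·y/J = 5.821 kip/in; f_ty = M·x/J = 2.463 kip/in.
Resultant f_max = √[f_tx² + (f_v + f_ty)²] = √[5.821² + (4.308 + 2.463)²] = 8.929 kip/in.
Capacity per unit length: r_n/Ω = (1/2.0) × 0.6 × 100 × (0.707 × 0.5) = 10.6 kip/in.
8.929 ≤ 10.6 → adequate.

f_max ≈ 8.93 kip/in; adequate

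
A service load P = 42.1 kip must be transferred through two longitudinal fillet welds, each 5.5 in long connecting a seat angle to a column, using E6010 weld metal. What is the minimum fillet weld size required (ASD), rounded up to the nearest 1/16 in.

E60XX → F_EXX = 60 ksi.
Total weld length L = 11 in.
Required throat t_e = P × Ω / (0.6 F_EXX × L) = 42.1 × 2.0 / (0.6 × 60 × 11) = 0.2126 in.
Required leg w = t_e / 0.707 = 0.3007 in → use 5/16 in.

w = 5/16 in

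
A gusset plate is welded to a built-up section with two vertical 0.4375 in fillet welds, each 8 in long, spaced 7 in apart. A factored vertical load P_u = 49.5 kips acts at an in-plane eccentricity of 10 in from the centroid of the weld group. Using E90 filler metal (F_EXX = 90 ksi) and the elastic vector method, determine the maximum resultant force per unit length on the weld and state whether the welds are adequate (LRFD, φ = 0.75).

Total weld length L_w = 16 in. Treat welds as unit-width lines.
Polar moment about centroid: J = 2[d³/12 + d(b/2)²] = 2[8³/12 + 8×3.5²] = 281.3 in³.
Direct shear f_v = P/L_w = 49.5 / 16 = 3.094 kip/in (vertical).
Torsion M = P·e = 49.5 × 10 = 495 kip·in.
Critical point at (x, y) = (3.5, 4) from centroid. f_tx = M·y/J = 7.038 kip/in; f_ty = M·x/J = 6.158 kip/in.
Resultant f_max = √[f_tx² + (f_v + f_ty)²] = √[7.038² + (3.094 + 6.158)²] = 11.62 kip/in.
Capacity per unit length: φr_n = 0.75 × 0.6 × 90 × (0.707 × 0.4375) = 12.53 kip/in.
11.62 ≤ 12.53 → adequate.

f_max ≈ 11.6 kip/in; adequate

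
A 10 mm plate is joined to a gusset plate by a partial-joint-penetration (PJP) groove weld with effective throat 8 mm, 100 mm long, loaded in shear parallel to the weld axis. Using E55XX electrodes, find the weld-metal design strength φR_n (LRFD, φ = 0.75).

E55XX → F_EXX = 550 MPa.
Effective throat (given) t_e = 8 mm.
A_we = 8 × 100 = 800 mm².
F_nw = 0.6 F_EXX = 330 MPa.
φR_n = 0.75 × 330 × 800 × 10⁻³ = 198 kN.

φR_n ≈ 198 kN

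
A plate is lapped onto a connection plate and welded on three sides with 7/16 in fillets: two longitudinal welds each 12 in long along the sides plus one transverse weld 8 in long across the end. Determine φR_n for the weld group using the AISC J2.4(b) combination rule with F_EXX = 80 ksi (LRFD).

t_e = 0.707 × 0.4375 = 0.3093 in.
R_nwl = 0.6 × 80 × 0.3093 × 24 = 356.3 kip (longitudinal, 2 welds).
R_nwt = 0.6 × 80 × 0.3093 × 8 = 118.8 kip (transverse, base value).
(i) R_nwl + R_nwt = 475.1 kip; (ii) 0.85 R_nwl + 1.5 R_nwt = 481 kip.
R_n = max = 481 kip [governs: (ii)]; φR_n = 360.8 kip.

φR_n ≈ 361 kip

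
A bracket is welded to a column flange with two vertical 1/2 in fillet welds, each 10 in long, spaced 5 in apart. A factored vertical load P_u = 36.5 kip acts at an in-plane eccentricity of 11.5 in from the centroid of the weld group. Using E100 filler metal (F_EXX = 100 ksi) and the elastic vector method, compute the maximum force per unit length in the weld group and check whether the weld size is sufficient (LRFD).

f_max ≈ 9.01 kip/in; adequate

Total weld length L_w = 20 in. Treat welds as unit-width lines.
Polar moment about centroid: J = 2[d³/12 + d(b/2)²] = 2[10³/12 + 10×2.5²] = 291.7 in³.
Direct shear f_v = P/L_w = 36.5 / 20 = 1.825 kip/in (vertical).
Torsion M = P·e = 36.5 × 11.5 = 419.75 kip·in.
Critical point at (x, y) = (2.5, 5) from centroid. f_tx = M·y/J = 7.196 kip/in; f_ty = M·x/J = 3.598 kip/in.
Resultant f_max = √[f_tx² + (f_v + f_ty)²] = √[7.196² + (1.825 + 3.598)²] = 9.01 kip/in.
Capacity per unit length: φr_n = 0.75 × 0.6 × 100 × (0.707 × 0.5) = 15.91 kip/in.
9.01 ≤ 15.91 → adequate.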